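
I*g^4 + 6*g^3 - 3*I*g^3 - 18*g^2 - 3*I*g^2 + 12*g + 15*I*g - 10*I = (g - 2)*(g - 1)*(g - 5*I)*(I*g + 1)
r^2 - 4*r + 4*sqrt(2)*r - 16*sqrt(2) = (r - 4)*(r + 4*sqrt(2))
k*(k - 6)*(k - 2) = k^3 - 8*k^2 + 12*k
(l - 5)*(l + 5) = l^2 - 25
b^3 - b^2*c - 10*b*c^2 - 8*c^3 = (b - 4*c)*(b + c)*(b + 2*c)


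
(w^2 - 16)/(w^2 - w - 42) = (16 - w^2)/(-w^2 + w + 42)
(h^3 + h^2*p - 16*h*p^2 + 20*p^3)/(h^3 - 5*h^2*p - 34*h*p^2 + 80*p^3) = (-h + 2*p)/(-h + 8*p)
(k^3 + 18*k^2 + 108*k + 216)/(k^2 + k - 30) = (k^2 + 12*k + 36)/(k - 5)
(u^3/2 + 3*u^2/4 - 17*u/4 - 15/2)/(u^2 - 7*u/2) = (2*u^3 + 3*u^2 - 17*u - 30)/(2*u*(2*u - 7))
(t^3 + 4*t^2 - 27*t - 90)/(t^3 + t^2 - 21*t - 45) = (t + 6)/(t + 3)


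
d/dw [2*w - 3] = 2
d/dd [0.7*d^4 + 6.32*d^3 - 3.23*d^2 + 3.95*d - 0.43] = 2.8*d^3 + 18.96*d^2 - 6.46*d + 3.95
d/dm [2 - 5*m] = -5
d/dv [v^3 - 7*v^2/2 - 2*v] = 3*v^2 - 7*v - 2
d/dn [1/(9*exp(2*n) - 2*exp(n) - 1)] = (2 - 18*exp(n))*exp(n)/(-9*exp(2*n) + 2*exp(n) + 1)^2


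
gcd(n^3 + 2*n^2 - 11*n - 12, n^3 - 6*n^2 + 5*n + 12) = n^2 - 2*n - 3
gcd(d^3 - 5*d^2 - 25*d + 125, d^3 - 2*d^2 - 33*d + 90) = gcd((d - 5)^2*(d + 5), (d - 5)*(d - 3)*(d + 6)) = d - 5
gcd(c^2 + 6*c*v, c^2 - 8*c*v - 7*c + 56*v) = 1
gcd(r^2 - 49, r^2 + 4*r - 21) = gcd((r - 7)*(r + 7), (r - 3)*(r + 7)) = r + 7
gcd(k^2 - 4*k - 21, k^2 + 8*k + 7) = 1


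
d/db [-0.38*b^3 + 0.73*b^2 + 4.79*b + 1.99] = -1.14*b^2 + 1.46*b + 4.79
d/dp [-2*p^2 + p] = 1 - 4*p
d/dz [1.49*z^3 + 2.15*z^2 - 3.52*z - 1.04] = 4.47*z^2 + 4.3*z - 3.52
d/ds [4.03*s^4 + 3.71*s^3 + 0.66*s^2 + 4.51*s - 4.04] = 16.12*s^3 + 11.13*s^2 + 1.32*s + 4.51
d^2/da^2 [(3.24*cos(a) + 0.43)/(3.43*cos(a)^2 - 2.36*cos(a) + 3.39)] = (-0.0720821717192417*cos(a)^5 - 0.0878617408225219*cos(a)^4 + 0.591360237632311*cos(a)^3 + 0.0416720019246735*cos(a)^2 - 0.543858577913464*cos(a) + 0.0881829218889957)/(0.0763092126533949*cos(a)^6 - 0.157512893756862*cos(a)^5 + 0.334634146341463*cos(a)^4 - 0.336207981977129*cos(a)^3 + 0.330731707317073*cos(a)^2 - 0.153860545040181*cos(a) + 0.0736705152099174)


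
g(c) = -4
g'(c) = 0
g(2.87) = -4.00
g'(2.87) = 0.00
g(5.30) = -4.00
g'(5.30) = 0.00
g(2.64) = -4.00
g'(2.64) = 0.00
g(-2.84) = -4.00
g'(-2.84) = 0.00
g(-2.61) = -4.00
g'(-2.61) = 0.00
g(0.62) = -4.00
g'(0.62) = 0.00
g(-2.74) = -4.00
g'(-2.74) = 0.00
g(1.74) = -4.00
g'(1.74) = 0.00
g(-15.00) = -4.00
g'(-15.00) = 0.00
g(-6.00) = -4.00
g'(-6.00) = 0.00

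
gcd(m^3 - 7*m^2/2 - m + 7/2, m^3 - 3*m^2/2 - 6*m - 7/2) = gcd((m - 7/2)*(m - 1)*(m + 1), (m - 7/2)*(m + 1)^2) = m^2 - 5*m/2 - 7/2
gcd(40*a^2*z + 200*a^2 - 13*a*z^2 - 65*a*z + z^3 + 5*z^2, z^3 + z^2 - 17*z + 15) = z + 5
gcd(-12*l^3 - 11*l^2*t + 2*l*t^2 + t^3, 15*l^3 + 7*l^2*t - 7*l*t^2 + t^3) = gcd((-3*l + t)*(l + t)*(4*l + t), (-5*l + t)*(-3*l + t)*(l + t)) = -3*l^2 - 2*l*t + t^2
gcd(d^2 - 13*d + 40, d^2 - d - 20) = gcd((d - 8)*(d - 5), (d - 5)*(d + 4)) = d - 5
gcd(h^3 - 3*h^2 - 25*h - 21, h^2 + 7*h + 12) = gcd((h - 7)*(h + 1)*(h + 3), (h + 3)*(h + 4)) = h + 3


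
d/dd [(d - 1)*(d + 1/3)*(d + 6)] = 3*d^2 + 32*d/3 - 13/3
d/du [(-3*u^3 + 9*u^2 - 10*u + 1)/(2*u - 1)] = (-12*u^3 + 27*u^2 - 18*u + 8)/(4*u^2 - 4*u + 1)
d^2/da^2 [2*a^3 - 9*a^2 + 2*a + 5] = 12*a - 18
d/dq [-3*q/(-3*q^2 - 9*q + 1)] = 3*(-3*q^2 - 1)/(9*q^4 + 54*q^3 + 75*q^2 - 18*q + 1)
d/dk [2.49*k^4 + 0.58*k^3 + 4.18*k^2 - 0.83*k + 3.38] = 9.96*k^3 + 1.74*k^2 + 8.36*k - 0.83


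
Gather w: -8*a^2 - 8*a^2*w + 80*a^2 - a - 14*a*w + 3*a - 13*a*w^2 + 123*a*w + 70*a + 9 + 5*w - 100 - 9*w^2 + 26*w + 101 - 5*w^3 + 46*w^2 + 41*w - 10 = 72*a^2 + 72*a - 5*w^3 + w^2*(37 - 13*a) + w*(-8*a^2 + 109*a + 72)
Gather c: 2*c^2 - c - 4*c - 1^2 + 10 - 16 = 2*c^2 - 5*c - 7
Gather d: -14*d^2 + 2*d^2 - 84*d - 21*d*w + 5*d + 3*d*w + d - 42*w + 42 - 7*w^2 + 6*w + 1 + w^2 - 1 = -12*d^2 + d*(-18*w - 78) - 6*w^2 - 36*w + 42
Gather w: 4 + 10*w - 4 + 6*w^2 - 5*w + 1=6*w^2 + 5*w + 1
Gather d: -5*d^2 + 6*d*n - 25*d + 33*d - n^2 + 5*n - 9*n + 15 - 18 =-5*d^2 + d*(6*n + 8) - n^2 - 4*n - 3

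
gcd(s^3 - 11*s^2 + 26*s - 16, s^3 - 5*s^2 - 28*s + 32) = s^2 - 9*s + 8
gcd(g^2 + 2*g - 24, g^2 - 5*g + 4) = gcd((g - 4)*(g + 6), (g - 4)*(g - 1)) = g - 4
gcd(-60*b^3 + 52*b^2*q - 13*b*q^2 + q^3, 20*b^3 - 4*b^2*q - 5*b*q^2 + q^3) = 10*b^2 - 7*b*q + q^2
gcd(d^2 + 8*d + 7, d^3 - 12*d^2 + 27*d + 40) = d + 1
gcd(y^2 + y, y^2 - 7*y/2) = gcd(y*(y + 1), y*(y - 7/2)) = y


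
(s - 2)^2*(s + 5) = s^3 + s^2 - 16*s + 20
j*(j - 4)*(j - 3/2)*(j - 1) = j^4 - 13*j^3/2 + 23*j^2/2 - 6*j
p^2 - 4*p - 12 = (p - 6)*(p + 2)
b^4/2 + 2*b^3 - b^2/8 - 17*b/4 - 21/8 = (b/2 + 1/2)*(b - 3/2)*(b + 1)*(b + 7/2)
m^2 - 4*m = m*(m - 4)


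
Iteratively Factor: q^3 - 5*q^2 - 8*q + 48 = (q - 4)*(q^2 - q - 12) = (q - 4)*(q + 3)*(q - 4)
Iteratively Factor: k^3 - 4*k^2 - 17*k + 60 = (k - 5)*(k^2 + k - 12) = (k - 5)*(k + 4)*(k - 3)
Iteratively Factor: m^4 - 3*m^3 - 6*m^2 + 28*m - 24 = (m + 3)*(m^3 - 6*m^2 + 12*m - 8) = (m - 2)*(m + 3)*(m^2 - 4*m + 4) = (m - 2)^2*(m + 3)*(m - 2)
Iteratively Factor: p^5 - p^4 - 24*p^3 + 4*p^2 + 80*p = (p - 5)*(p^4 + 4*p^3 - 4*p^2 - 16*p) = (p - 5)*(p + 4)*(p^3 - 4*p) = (p - 5)*(p - 2)*(p + 4)*(p^2 + 2*p) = (p - 5)*(p - 2)*(p + 2)*(p + 4)*(p)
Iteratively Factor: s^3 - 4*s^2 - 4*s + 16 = (s - 4)*(s^2 - 4) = (s - 4)*(s + 2)*(s - 2)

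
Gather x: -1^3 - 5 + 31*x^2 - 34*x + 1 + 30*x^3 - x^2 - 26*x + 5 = 30*x^3 + 30*x^2 - 60*x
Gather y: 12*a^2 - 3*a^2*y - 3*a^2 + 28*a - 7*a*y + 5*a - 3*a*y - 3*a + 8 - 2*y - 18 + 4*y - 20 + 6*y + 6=9*a^2 + 30*a + y*(-3*a^2 - 10*a + 8) - 24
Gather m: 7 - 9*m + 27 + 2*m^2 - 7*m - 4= 2*m^2 - 16*m + 30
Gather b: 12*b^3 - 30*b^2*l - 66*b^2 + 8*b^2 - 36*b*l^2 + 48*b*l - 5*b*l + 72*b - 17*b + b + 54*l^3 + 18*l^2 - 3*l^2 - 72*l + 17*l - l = 12*b^3 + b^2*(-30*l - 58) + b*(-36*l^2 + 43*l + 56) + 54*l^3 + 15*l^2 - 56*l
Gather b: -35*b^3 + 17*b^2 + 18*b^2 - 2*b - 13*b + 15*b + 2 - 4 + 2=-35*b^3 + 35*b^2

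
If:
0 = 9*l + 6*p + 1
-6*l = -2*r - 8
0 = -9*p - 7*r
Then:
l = 59/15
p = -91/15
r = 39/5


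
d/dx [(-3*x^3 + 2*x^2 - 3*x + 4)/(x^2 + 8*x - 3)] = (-3*x^4 - 48*x^3 + 46*x^2 - 20*x - 23)/(x^4 + 16*x^3 + 58*x^2 - 48*x + 9)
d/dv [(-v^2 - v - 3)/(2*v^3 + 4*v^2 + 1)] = (2*v*(3*v + 4)*(v^2 + v + 3) - (2*v + 1)*(2*v^3 + 4*v^2 + 1))/(2*v^3 + 4*v^2 + 1)^2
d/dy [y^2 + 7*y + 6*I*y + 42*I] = 2*y + 7 + 6*I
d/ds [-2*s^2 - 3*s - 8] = -4*s - 3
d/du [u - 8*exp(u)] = 1 - 8*exp(u)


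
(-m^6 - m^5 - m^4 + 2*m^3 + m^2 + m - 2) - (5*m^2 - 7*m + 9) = -m^6 - m^5 - m^4 + 2*m^3 - 4*m^2 + 8*m - 11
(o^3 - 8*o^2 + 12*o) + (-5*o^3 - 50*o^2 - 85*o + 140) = -4*o^3 - 58*o^2 - 73*o + 140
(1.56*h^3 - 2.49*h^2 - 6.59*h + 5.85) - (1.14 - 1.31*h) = 1.56*h^3 - 2.49*h^2 - 5.28*h + 4.71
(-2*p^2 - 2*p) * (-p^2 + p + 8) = 2*p^4 - 18*p^2 - 16*p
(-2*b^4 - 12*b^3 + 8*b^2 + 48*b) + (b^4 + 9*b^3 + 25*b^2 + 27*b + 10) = -b^4 - 3*b^3 + 33*b^2 + 75*b + 10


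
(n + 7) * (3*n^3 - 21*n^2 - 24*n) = 3*n^4 - 171*n^2 - 168*n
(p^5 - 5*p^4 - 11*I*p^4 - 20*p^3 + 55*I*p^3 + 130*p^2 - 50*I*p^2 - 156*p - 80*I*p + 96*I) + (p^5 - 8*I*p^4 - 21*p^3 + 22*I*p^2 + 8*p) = 2*p^5 - 5*p^4 - 19*I*p^4 - 41*p^3 + 55*I*p^3 + 130*p^2 - 28*I*p^2 - 148*p - 80*I*p + 96*I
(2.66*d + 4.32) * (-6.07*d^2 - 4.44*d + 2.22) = -16.1462*d^3 - 38.0328*d^2 - 13.2756*d + 9.5904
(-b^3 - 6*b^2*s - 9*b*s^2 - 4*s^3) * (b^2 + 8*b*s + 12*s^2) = -b^5 - 14*b^4*s - 69*b^3*s^2 - 148*b^2*s^3 - 140*b*s^4 - 48*s^5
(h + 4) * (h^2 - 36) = h^3 + 4*h^2 - 36*h - 144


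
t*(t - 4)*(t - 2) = t^3 - 6*t^2 + 8*t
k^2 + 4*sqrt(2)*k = k*(k + 4*sqrt(2))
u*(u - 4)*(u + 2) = u^3 - 2*u^2 - 8*u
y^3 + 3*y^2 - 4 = (y - 1)*(y + 2)^2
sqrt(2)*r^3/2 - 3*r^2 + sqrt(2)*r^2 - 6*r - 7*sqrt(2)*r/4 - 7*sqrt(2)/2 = (r - 7*sqrt(2)/2)*(r + sqrt(2)/2)*(sqrt(2)*r/2 + sqrt(2))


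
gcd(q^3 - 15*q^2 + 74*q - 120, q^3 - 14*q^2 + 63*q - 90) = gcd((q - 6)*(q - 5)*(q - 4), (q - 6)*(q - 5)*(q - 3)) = q^2 - 11*q + 30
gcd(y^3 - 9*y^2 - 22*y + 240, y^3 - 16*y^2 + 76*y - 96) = y^2 - 14*y + 48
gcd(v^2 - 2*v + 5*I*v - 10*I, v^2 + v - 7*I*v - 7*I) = 1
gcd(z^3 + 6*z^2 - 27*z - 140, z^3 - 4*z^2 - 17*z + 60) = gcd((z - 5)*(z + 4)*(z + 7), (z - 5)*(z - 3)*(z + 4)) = z^2 - z - 20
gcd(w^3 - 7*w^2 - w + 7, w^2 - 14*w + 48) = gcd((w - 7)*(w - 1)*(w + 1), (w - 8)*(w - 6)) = 1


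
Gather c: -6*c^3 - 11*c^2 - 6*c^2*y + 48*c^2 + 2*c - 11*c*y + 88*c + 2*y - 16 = -6*c^3 + c^2*(37 - 6*y) + c*(90 - 11*y) + 2*y - 16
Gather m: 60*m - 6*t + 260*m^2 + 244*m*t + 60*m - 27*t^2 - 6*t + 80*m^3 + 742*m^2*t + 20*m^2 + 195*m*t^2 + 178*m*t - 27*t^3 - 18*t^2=80*m^3 + m^2*(742*t + 280) + m*(195*t^2 + 422*t + 120) - 27*t^3 - 45*t^2 - 12*t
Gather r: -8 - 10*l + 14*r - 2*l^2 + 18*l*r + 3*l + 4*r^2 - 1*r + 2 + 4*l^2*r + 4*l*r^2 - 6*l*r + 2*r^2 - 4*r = -2*l^2 - 7*l + r^2*(4*l + 6) + r*(4*l^2 + 12*l + 9) - 6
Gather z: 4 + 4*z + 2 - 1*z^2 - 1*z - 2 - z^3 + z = -z^3 - z^2 + 4*z + 4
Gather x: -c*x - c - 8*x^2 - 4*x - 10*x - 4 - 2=-c - 8*x^2 + x*(-c - 14) - 6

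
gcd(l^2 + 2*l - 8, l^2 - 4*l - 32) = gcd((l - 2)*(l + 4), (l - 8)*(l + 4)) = l + 4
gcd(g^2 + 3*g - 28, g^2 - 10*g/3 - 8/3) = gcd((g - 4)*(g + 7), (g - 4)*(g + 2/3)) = g - 4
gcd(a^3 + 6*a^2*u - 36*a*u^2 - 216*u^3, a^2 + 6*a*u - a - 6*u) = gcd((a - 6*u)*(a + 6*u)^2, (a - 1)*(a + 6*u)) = a + 6*u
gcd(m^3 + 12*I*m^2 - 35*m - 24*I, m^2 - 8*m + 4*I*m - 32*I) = 1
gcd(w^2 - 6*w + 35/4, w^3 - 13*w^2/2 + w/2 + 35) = w - 7/2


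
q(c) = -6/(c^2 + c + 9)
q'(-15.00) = 0.00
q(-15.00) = -0.03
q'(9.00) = 0.01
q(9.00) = -0.06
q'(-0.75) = -0.04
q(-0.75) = -0.68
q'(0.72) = 0.14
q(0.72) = -0.59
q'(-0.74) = -0.04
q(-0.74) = -0.68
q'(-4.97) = -0.06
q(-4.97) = -0.21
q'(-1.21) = -0.10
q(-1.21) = -0.65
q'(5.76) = 0.03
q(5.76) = -0.13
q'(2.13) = 0.13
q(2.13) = -0.38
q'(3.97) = 0.06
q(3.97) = -0.21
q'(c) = -6*(-2*c - 1)/(c^2 + c + 9)^2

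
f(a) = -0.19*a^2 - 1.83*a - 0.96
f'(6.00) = -4.11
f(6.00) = -18.78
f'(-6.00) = 0.45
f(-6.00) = 3.18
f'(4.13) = -3.40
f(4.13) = -11.76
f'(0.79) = -2.13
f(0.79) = -2.52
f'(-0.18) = -1.76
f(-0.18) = -0.64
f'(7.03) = -4.50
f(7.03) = -23.21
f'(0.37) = -1.97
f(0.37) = -1.66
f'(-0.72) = -1.56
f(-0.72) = 0.26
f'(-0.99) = -1.45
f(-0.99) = 0.67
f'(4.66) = -3.60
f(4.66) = -13.61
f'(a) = -0.38*a - 1.83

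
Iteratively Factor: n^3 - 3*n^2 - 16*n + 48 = (n - 3)*(n^2 - 16) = (n - 3)*(n + 4)*(n - 4)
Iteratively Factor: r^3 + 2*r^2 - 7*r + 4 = (r - 1)*(r^2 + 3*r - 4) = (r - 1)*(r + 4)*(r - 1)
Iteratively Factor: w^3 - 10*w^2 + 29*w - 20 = (w - 4)*(w^2 - 6*w + 5) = (w - 4)*(w - 1)*(w - 5)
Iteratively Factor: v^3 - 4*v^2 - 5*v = (v - 5)*(v^2 + v) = (v - 5)*(v + 1)*(v)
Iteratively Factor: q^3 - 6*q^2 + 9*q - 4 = (q - 1)*(q^2 - 5*q + 4) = (q - 4)*(q - 1)*(q - 1)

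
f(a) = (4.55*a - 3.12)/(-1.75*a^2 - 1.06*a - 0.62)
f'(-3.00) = 0.56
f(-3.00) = 1.27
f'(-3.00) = 0.56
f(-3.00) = 1.27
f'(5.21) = 0.05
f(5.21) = -0.38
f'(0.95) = -0.91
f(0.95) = -0.38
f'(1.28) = -0.30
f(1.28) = -0.56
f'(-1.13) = 5.97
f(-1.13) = 4.99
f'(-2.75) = 0.70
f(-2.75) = 1.43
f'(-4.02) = 0.27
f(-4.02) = 0.87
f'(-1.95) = 1.68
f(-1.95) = 2.30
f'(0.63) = -2.51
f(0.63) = 0.13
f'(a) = (3.5*a + 1.06)*(4.55*a - 3.12)/(-1.75*a^2 - 1.06*a - 0.62)^2 + 4.55/(-1.75*a^2 - 1.06*a - 0.62) = (7.9625*a^2 - 10.92*a - 6.1282)/(3.0625*a^4 + 3.71*a^3 + 3.2936*a^2 + 1.3144*a + 0.3844)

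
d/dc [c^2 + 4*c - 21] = 2*c + 4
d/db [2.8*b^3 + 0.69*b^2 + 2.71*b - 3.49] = 8.4*b^2 + 1.38*b + 2.71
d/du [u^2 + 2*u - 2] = 2*u + 2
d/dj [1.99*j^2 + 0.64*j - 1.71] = 3.98*j + 0.64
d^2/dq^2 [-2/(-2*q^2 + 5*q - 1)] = 4*(-4*q^2 + 10*q + (4*q - 5)^2 - 2)/(2*q^2 - 5*q + 1)^3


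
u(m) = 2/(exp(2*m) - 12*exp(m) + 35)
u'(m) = 2*(-2*exp(2*m) + 12*exp(m))/(exp(2*m) - 12*exp(m) + 35)^2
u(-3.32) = 0.06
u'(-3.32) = 0.00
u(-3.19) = 0.06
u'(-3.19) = 0.00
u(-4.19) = 0.06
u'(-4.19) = 0.00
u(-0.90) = 0.07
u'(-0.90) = 0.01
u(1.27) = 0.40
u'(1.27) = 1.42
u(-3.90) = 0.06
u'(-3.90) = 0.00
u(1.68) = -3.35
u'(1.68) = 38.14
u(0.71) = 0.14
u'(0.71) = 0.15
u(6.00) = 0.00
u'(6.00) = 0.00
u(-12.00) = 0.06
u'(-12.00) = 0.00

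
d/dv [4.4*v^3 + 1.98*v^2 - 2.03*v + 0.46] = 13.2*v^2 + 3.96*v - 2.03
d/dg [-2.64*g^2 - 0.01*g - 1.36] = -5.28*g - 0.01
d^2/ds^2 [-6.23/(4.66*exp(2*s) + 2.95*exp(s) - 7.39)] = (-6.23*(9.32*exp(s) + 2.95)*(18.64*exp(s) + 5.9)*exp(s) + (116.1272*exp(s) + 18.3785)*(4.66*exp(2*s) + 2.95*exp(s) - 7.39))*exp(s)/(4.66*exp(2*s) + 2.95*exp(s) - 7.39)^3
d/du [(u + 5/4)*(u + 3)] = 2*u + 17/4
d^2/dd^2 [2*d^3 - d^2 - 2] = 12*d - 2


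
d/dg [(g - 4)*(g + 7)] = 2*g + 3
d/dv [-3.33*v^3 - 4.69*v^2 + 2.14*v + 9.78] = -9.99*v^2 - 9.38*v + 2.14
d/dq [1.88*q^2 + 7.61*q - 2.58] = 3.76*q + 7.61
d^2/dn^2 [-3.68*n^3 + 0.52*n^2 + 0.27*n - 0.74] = 1.04 - 22.08*n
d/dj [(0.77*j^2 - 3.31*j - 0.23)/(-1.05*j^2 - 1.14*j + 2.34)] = (-4.3533*j^2 + 3.1206*j - 8.0076)/(1.1025*j^4 + 2.394*j^3 - 3.6144*j^2 - 5.3352*j + 5.4756)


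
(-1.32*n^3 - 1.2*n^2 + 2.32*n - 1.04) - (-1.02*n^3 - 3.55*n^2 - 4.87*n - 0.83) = -0.3*n^3 + 2.35*n^2 + 7.19*n - 0.21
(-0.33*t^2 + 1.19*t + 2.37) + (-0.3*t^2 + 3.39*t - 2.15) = -0.63*t^2 + 4.58*t + 0.22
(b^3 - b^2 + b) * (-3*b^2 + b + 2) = -3*b^5 + 4*b^4 - 2*b^3 - b^2 + 2*b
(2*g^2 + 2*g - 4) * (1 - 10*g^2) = -20*g^4 - 20*g^3 + 42*g^2 + 2*g - 4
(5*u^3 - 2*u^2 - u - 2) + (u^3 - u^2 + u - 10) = 6*u^3 - 3*u^2 - 12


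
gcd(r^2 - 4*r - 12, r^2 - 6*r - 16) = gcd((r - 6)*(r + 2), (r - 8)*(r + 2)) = r + 2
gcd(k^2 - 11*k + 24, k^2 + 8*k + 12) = 1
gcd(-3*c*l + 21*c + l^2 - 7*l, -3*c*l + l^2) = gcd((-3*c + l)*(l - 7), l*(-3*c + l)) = 3*c - l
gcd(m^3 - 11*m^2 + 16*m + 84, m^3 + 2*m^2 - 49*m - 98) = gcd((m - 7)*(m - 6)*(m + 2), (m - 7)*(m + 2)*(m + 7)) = m^2 - 5*m - 14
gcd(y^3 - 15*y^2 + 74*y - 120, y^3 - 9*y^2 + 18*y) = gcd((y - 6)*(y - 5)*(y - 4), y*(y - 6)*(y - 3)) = y - 6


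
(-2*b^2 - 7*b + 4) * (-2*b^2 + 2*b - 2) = 4*b^4 + 10*b^3 - 18*b^2 + 22*b - 8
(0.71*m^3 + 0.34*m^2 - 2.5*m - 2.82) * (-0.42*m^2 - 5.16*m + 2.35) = -0.2982*m^5 - 3.8064*m^4 + 0.9641*m^3 + 14.8834*m^2 + 8.6762*m - 6.627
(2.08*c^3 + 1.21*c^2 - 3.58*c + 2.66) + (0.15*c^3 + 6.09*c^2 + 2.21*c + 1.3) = 2.23*c^3 + 7.3*c^2 - 1.37*c + 3.96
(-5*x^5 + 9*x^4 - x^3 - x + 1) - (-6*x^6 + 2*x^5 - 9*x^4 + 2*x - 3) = 6*x^6 - 7*x^5 + 18*x^4 - x^3 - 3*x + 4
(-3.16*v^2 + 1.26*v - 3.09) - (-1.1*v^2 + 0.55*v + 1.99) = -2.06*v^2 + 0.71*v - 5.08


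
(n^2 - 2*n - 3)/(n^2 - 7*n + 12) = (n + 1)/(n - 4)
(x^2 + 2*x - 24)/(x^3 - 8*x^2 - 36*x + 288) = (x - 4)/(x^2 - 14*x + 48)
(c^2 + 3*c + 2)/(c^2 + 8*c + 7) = (c + 2)/(c + 7)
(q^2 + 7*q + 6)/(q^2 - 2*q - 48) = (q + 1)/(q - 8)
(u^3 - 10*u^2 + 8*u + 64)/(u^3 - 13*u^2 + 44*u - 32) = (u + 2)/(u - 1)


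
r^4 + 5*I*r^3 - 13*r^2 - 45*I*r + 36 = (r - 3)*(r + 3)*(r + I)*(r + 4*I)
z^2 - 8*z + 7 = (z - 7)*(z - 1)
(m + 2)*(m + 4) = m^2 + 6*m + 8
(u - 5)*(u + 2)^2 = u^3 - u^2 - 16*u - 20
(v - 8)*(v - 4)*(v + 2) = v^3 - 10*v^2 + 8*v + 64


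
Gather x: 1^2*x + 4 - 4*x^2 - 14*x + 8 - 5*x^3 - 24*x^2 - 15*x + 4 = -5*x^3 - 28*x^2 - 28*x + 16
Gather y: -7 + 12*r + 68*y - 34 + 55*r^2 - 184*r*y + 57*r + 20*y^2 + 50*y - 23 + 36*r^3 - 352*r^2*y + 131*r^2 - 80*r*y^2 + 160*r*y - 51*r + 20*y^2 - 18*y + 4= 36*r^3 + 186*r^2 + 18*r + y^2*(40 - 80*r) + y*(-352*r^2 - 24*r + 100) - 60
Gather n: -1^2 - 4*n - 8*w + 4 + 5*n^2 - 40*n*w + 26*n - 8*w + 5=5*n^2 + n*(22 - 40*w) - 16*w + 8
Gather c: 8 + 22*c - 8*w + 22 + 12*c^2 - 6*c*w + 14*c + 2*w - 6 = 12*c^2 + c*(36 - 6*w) - 6*w + 24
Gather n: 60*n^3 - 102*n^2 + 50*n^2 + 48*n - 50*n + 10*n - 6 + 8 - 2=60*n^3 - 52*n^2 + 8*n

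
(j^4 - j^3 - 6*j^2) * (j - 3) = j^5 - 4*j^4 - 3*j^3 + 18*j^2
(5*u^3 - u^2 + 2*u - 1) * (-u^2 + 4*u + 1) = -5*u^5 + 21*u^4 - u^3 + 8*u^2 - 2*u - 1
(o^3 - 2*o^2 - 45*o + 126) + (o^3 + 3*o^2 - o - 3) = 2*o^3 + o^2 - 46*o + 123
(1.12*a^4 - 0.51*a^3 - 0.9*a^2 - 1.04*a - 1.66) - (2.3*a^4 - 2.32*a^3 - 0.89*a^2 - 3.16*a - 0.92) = -1.18*a^4 + 1.81*a^3 - 0.01*a^2 + 2.12*a - 0.74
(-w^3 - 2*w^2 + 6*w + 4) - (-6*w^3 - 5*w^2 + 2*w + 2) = 5*w^3 + 3*w^2 + 4*w + 2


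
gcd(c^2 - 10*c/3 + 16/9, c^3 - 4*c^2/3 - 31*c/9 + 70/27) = c - 2/3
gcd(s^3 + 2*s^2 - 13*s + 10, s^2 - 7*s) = 1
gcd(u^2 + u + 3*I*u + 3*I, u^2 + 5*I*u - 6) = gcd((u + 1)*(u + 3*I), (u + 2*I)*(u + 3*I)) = u + 3*I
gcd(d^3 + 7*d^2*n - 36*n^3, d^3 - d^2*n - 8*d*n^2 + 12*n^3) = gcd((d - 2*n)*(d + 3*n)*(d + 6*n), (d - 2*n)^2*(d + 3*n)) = d^2 + d*n - 6*n^2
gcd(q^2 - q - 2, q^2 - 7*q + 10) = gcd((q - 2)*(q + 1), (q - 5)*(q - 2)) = q - 2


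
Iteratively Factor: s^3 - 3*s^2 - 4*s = (s)*(s^2 - 3*s - 4) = s*(s - 4)*(s + 1)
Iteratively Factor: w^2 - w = (w - 1)*(w)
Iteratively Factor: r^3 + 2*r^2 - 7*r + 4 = (r - 1)*(r^2 + 3*r - 4) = (r - 1)*(r + 4)*(r - 1)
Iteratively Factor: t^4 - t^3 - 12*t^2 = (t)*(t^3 - t^2 - 12*t) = t*(t - 4)*(t^2 + 3*t) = t*(t - 4)*(t + 3)*(t)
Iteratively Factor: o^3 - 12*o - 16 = (o + 2)*(o^2 - 2*o - 8) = (o - 4)*(o + 2)*(o + 2)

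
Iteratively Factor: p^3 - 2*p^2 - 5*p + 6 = (p - 3)*(p^2 + p - 2) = (p - 3)*(p - 1)*(p + 2)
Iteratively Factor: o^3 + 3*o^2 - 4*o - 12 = (o + 3)*(o^2 - 4) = (o + 2)*(o + 3)*(o - 2)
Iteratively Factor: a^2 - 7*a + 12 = (a - 4)*(a - 3)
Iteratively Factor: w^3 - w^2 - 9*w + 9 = (w - 1)*(w^2 - 9) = (w - 3)*(w - 1)*(w + 3)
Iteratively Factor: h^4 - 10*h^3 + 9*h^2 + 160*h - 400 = (h - 5)*(h^3 - 5*h^2 - 16*h + 80) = (h - 5)*(h - 4)*(h^2 - h - 20) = (h - 5)^2*(h - 4)*(h + 4)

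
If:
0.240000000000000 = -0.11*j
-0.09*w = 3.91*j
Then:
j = -2.18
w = 94.79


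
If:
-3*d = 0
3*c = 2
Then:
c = 2/3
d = 0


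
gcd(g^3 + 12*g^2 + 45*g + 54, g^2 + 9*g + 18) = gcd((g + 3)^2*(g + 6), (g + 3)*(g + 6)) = g^2 + 9*g + 18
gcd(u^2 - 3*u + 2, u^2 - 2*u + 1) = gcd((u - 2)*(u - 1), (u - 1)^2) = u - 1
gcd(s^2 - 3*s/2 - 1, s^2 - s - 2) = s - 2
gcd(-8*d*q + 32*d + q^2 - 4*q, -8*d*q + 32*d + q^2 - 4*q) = -8*d*q + 32*d + q^2 - 4*q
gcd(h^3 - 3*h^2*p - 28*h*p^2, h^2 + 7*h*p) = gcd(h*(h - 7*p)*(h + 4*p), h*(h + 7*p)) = h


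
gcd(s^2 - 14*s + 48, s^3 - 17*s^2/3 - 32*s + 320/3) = s - 8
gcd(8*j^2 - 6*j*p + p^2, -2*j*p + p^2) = -2*j + p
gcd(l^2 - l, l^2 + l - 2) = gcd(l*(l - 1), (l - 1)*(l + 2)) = l - 1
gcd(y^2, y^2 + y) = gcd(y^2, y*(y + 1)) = y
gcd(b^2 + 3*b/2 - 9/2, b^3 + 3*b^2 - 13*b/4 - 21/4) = b - 3/2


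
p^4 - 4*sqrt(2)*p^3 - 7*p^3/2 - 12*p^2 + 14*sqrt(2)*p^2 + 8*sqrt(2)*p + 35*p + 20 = (p - 4)*(p + 1/2)*(p - 5*sqrt(2))*(p + sqrt(2))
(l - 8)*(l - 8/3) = l^2 - 32*l/3 + 64/3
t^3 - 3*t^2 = t^2*(t - 3)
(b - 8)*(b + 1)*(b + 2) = b^3 - 5*b^2 - 22*b - 16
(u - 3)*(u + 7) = u^2 + 4*u - 21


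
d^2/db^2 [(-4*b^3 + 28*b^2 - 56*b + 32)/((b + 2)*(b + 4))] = 96*(-7*b^3 - 24*b^2 + 24*b + 112)/(b^6 + 18*b^5 + 132*b^4 + 504*b^3 + 1056*b^2 + 1152*b + 512)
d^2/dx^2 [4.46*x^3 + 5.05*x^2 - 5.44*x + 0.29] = 26.76*x + 10.1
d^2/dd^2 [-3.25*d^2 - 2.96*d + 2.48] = -6.50000000000000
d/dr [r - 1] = 1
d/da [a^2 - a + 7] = 2*a - 1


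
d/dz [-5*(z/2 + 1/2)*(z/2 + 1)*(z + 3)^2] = -5*z^3 - 135*z^2/4 - 145*z/2 - 195/4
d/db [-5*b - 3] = -5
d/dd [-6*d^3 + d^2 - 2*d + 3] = -18*d^2 + 2*d - 2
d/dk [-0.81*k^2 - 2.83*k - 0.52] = -1.62*k - 2.83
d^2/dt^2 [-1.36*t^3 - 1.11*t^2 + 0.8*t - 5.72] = -8.16*t - 2.22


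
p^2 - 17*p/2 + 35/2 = (p - 5)*(p - 7/2)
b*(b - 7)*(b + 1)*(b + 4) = b^4 - 2*b^3 - 31*b^2 - 28*b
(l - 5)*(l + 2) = l^2 - 3*l - 10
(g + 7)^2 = g^2 + 14*g + 49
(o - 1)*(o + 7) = o^2 + 6*o - 7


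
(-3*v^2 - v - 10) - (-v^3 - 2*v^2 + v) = v^3 - v^2 - 2*v - 10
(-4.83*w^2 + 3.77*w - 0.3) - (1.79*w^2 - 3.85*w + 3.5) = -6.62*w^2 + 7.62*w - 3.8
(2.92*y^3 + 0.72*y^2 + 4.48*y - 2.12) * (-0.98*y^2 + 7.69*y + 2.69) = -2.8616*y^5 + 21.7492*y^4 + 9.0012*y^3 + 38.4656*y^2 - 4.2516*y - 5.7028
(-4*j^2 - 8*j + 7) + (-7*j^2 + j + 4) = -11*j^2 - 7*j + 11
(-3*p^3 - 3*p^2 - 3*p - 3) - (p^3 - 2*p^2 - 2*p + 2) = -4*p^3 - p^2 - p - 5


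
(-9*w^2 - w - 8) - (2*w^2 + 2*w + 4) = -11*w^2 - 3*w - 12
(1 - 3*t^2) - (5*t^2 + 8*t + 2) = -8*t^2 - 8*t - 1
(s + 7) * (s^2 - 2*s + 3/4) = s^3 + 5*s^2 - 53*s/4 + 21/4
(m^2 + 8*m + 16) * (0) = 0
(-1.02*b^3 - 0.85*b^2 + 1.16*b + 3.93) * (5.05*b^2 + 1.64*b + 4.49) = -5.151*b^5 - 5.9653*b^4 - 0.115800000000001*b^3 + 17.9324*b^2 + 11.6536*b + 17.6457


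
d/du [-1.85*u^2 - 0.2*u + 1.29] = -3.7*u - 0.2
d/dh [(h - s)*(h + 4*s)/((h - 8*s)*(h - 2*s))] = s*(-13*h^2 + 40*h*s + 8*s^2)/(h^4 - 20*h^3*s + 132*h^2*s^2 - 320*h*s^3 + 256*s^4)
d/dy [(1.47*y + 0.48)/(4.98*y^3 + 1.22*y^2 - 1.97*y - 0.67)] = (7.3206*y^3 + 1.7934*y^2 - 2.8959*y - (1.47*y + 0.48)*(14.94*y^2 + 2.44*y - 1.97) - 0.9849)/(4.98*y^3 + 1.22*y^2 - 1.97*y - 0.67)^2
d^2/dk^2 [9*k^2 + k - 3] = 18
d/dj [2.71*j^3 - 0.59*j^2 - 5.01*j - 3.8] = 8.13*j^2 - 1.18*j - 5.01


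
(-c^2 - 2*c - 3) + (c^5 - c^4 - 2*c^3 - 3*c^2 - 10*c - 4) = c^5 - c^4 - 2*c^3 - 4*c^2 - 12*c - 7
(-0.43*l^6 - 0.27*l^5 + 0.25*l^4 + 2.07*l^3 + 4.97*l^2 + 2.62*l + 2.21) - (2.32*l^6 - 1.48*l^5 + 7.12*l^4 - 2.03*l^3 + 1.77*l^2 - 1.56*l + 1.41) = -2.75*l^6 + 1.21*l^5 - 6.87*l^4 + 4.1*l^3 + 3.2*l^2 + 4.18*l + 0.8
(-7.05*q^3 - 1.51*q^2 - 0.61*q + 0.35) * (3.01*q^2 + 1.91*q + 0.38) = -21.2205*q^5 - 18.0106*q^4 - 7.3992*q^3 - 0.6854*q^2 + 0.4367*q + 0.133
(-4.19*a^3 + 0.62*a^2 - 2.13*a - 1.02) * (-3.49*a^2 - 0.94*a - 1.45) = 14.6231*a^5 + 1.7748*a^4 + 12.9264*a^3 + 4.663*a^2 + 4.0473*a + 1.479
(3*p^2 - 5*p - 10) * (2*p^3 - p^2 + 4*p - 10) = 6*p^5 - 13*p^4 - 3*p^3 - 40*p^2 + 10*p + 100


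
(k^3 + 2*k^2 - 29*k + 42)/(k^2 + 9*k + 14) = (k^2 - 5*k + 6)/(k + 2)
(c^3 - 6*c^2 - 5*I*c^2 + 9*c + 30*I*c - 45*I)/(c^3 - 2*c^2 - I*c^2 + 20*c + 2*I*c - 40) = (c^2 - 6*c + 9)/(c^2 + c*(-2 + 4*I) - 8*I)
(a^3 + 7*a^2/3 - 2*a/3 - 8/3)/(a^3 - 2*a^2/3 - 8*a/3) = (a^2 + a - 2)/(a*(a - 2))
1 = 1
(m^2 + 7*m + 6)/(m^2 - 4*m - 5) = (m + 6)/(m - 5)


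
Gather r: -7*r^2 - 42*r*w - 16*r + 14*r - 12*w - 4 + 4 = -7*r^2 + r*(-42*w - 2) - 12*w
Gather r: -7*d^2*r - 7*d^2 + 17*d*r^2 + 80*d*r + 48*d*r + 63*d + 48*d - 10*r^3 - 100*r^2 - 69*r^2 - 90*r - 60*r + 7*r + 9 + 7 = -7*d^2 + 111*d - 10*r^3 + r^2*(17*d - 169) + r*(-7*d^2 + 128*d - 143) + 16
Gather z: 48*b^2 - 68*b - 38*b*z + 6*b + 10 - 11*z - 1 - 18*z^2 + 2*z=48*b^2 - 62*b - 18*z^2 + z*(-38*b - 9) + 9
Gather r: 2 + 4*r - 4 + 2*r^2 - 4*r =2*r^2 - 2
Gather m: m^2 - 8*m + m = m^2 - 7*m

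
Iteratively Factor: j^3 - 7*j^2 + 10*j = (j - 2)*(j^2 - 5*j) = j*(j - 2)*(j - 5)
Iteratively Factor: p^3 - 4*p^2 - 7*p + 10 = (p - 5)*(p^2 + p - 2) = (p - 5)*(p + 2)*(p - 1)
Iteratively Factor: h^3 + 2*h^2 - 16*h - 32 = (h + 4)*(h^2 - 2*h - 8) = (h + 2)*(h + 4)*(h - 4)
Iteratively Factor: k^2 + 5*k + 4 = (k + 4)*(k + 1)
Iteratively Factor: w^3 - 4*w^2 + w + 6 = (w - 3)*(w^2 - w - 2) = (w - 3)*(w + 1)*(w - 2)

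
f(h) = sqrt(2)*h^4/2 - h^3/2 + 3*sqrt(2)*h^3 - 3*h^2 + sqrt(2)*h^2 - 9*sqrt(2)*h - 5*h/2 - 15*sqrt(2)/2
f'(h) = 2*sqrt(2)*h^3 - 3*h^2/2 + 9*sqrt(2)*h^2 - 6*h + 2*sqrt(2)*h - 9*sqrt(2) - 5/2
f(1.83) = -12.92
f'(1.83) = 33.90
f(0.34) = -15.81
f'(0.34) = -14.90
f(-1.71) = -1.87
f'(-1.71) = 8.88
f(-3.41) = -29.91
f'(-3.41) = 13.99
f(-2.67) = -16.55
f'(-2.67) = 19.45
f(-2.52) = -13.68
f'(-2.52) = 18.80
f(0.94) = -22.66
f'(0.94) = -5.94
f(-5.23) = 19.30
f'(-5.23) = -96.15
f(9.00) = 7091.61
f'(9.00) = 2927.61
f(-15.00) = 23026.88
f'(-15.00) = -6987.31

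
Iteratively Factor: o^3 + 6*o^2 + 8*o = (o + 4)*(o^2 + 2*o) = (o + 2)*(o + 4)*(o)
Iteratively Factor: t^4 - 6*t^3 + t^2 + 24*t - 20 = (t + 2)*(t^3 - 8*t^2 + 17*t - 10) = (t - 5)*(t + 2)*(t^2 - 3*t + 2) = (t - 5)*(t - 2)*(t + 2)*(t - 1)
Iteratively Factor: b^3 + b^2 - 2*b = (b + 2)*(b^2 - b) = b*(b + 2)*(b - 1)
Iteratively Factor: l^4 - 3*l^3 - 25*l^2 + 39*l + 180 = (l + 3)*(l^3 - 6*l^2 - 7*l + 60) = (l - 4)*(l + 3)*(l^2 - 2*l - 15) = (l - 4)*(l + 3)^2*(l - 5)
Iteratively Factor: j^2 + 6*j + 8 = (j + 4)*(j + 2)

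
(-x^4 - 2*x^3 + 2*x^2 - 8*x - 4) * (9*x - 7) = -9*x^5 - 11*x^4 + 32*x^3 - 86*x^2 + 20*x + 28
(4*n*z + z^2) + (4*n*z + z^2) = 8*n*z + 2*z^2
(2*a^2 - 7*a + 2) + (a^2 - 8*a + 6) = 3*a^2 - 15*a + 8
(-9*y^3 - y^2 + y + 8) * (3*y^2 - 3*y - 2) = -27*y^5 + 24*y^4 + 24*y^3 + 23*y^2 - 26*y - 16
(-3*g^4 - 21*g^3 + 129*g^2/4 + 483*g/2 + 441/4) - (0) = -3*g^4 - 21*g^3 + 129*g^2/4 + 483*g/2 + 441/4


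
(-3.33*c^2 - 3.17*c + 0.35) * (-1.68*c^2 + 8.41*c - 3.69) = 5.5944*c^4 - 22.6797*c^3 - 14.96*c^2 + 14.6408*c - 1.2915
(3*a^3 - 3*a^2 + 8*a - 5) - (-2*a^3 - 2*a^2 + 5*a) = 5*a^3 - a^2 + 3*a - 5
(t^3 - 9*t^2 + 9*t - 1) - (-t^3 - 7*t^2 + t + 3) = 2*t^3 - 2*t^2 + 8*t - 4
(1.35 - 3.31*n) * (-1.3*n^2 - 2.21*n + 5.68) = 4.303*n^3 + 5.5601*n^2 - 21.7843*n + 7.668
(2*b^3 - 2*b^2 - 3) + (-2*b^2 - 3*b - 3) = 2*b^3 - 4*b^2 - 3*b - 6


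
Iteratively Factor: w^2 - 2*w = (w - 2)*(w)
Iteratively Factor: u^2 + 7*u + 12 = (u + 4)*(u + 3)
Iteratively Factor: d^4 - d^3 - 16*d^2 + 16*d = (d - 4)*(d^3 + 3*d^2 - 4*d) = (d - 4)*(d + 4)*(d^2 - d) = (d - 4)*(d - 1)*(d + 4)*(d)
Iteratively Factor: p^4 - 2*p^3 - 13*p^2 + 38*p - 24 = (p - 1)*(p^3 - p^2 - 14*p + 24) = (p - 2)*(p - 1)*(p^2 + p - 12) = (p - 3)*(p - 2)*(p - 1)*(p + 4)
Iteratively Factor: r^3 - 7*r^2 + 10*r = (r)*(r^2 - 7*r + 10) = r*(r - 2)*(r - 5)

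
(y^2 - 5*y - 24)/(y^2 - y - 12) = (y - 8)/(y - 4)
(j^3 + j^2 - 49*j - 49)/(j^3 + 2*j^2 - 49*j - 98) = (j + 1)/(j + 2)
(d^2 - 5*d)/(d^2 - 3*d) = (d - 5)/(d - 3)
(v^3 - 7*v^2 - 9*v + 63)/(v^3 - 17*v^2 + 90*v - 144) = (v^2 - 4*v - 21)/(v^2 - 14*v + 48)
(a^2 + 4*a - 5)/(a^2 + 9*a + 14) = (a^2 + 4*a - 5)/(a^2 + 9*a + 14)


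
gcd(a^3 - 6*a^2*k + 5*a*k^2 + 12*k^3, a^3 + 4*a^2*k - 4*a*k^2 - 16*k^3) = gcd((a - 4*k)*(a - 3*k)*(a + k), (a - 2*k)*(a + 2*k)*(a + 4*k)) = 1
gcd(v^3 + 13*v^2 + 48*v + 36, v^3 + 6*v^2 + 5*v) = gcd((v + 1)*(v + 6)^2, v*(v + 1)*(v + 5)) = v + 1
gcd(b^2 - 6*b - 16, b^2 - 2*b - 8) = b + 2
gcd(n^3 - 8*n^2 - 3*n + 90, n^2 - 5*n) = n - 5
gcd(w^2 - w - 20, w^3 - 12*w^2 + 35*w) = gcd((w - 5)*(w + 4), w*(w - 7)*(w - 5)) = w - 5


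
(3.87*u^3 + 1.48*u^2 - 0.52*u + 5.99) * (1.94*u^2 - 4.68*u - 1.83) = 7.5078*u^5 - 15.2404*u^4 - 15.0173*u^3 + 11.3458*u^2 - 27.0816*u - 10.9617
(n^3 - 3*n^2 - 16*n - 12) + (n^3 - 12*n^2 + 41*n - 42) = 2*n^3 - 15*n^2 + 25*n - 54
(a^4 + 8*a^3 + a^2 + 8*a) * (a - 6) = a^5 + 2*a^4 - 47*a^3 + 2*a^2 - 48*a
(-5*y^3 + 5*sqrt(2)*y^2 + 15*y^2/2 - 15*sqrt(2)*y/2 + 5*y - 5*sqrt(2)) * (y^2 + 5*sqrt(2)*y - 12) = -5*y^5 - 20*sqrt(2)*y^4 + 15*y^4/2 + 30*sqrt(2)*y^3 + 115*y^3 - 165*y^2 - 40*sqrt(2)*y^2 - 110*y + 90*sqrt(2)*y + 60*sqrt(2)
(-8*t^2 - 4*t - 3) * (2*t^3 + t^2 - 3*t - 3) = -16*t^5 - 16*t^4 + 14*t^3 + 33*t^2 + 21*t + 9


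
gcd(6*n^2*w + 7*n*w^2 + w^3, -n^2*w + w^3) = n*w + w^2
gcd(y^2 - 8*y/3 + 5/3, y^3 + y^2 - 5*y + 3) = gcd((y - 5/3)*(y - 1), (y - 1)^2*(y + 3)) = y - 1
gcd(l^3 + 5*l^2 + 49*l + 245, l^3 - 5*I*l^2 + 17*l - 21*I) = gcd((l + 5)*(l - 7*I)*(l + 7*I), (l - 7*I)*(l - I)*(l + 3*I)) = l - 7*I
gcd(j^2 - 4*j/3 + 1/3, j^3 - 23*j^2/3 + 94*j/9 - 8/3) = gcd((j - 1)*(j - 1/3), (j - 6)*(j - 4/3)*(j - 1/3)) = j - 1/3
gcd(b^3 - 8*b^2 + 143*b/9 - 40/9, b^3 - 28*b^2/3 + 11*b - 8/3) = b - 1/3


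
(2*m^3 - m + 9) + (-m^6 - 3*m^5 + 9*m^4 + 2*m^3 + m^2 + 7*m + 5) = -m^6 - 3*m^5 + 9*m^4 + 4*m^3 + m^2 + 6*m + 14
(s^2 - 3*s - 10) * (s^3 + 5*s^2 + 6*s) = s^5 + 2*s^4 - 19*s^3 - 68*s^2 - 60*s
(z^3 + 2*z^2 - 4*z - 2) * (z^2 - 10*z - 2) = z^5 - 8*z^4 - 26*z^3 + 34*z^2 + 28*z + 4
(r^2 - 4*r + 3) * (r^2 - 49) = r^4 - 4*r^3 - 46*r^2 + 196*r - 147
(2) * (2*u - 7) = 4*u - 14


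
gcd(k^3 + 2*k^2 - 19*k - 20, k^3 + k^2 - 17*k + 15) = k + 5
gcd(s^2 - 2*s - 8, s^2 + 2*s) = s + 2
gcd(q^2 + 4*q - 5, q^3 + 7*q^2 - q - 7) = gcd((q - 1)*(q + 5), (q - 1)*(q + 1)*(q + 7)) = q - 1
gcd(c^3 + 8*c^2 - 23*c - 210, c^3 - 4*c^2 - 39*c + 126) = c + 6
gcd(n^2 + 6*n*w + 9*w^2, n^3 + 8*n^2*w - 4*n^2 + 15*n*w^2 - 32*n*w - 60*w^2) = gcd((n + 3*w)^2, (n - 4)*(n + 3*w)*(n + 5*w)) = n + 3*w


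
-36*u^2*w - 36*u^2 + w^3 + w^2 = (-6*u + w)*(6*u + w)*(w + 1)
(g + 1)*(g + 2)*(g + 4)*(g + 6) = g^4 + 13*g^3 + 56*g^2 + 92*g + 48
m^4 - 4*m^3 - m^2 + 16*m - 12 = (m - 3)*(m - 2)*(m - 1)*(m + 2)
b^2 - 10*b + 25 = (b - 5)^2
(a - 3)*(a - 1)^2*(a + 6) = a^4 + a^3 - 23*a^2 + 39*a - 18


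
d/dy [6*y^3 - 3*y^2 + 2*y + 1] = 18*y^2 - 6*y + 2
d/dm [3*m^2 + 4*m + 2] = 6*m + 4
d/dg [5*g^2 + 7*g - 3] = 10*g + 7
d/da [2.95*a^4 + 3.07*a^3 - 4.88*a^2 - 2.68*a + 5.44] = 11.8*a^3 + 9.21*a^2 - 9.76*a - 2.68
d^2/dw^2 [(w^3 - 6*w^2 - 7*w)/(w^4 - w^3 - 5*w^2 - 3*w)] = 2*(w^3 - 21*w^2 + 51*w - 55)/(w^6 - 6*w^5 + 3*w^4 + 28*w^3 - 9*w^2 - 54*w - 27)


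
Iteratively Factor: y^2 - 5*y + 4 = (y - 1)*(y - 4)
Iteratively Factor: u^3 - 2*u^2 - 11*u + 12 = (u + 3)*(u^2 - 5*u + 4) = (u - 1)*(u + 3)*(u - 4)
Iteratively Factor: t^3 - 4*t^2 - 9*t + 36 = (t - 4)*(t^2 - 9) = (t - 4)*(t - 3)*(t + 3)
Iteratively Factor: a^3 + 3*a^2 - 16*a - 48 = (a + 3)*(a^2 - 16) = (a - 4)*(a + 3)*(a + 4)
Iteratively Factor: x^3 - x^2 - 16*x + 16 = (x - 4)*(x^2 + 3*x - 4) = (x - 4)*(x + 4)*(x - 1)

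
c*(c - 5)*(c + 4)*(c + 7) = c^4 + 6*c^3 - 27*c^2 - 140*c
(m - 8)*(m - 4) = m^2 - 12*m + 32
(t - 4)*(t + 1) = t^2 - 3*t - 4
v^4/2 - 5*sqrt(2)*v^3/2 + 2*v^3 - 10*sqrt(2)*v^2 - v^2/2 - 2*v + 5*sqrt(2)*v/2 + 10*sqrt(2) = (v/2 + 1/2)*(v - 1)*(v + 4)*(v - 5*sqrt(2))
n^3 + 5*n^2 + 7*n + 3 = (n + 1)^2*(n + 3)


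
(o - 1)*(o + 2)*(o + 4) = o^3 + 5*o^2 + 2*o - 8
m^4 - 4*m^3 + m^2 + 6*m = m*(m - 3)*(m - 2)*(m + 1)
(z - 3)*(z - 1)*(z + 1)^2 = z^4 - 2*z^3 - 4*z^2 + 2*z + 3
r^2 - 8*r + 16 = (r - 4)^2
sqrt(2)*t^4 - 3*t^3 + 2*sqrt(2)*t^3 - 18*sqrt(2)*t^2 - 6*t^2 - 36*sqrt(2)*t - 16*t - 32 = (t + 2)*(t - 4*sqrt(2))*(t + 2*sqrt(2))*(sqrt(2)*t + 1)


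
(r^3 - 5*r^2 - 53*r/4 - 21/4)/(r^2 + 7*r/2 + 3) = (2*r^2 - 13*r - 7)/(2*(r + 2))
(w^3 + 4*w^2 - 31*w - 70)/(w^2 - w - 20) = (w^2 + 9*w + 14)/(w + 4)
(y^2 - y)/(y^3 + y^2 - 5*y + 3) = y/(y^2 + 2*y - 3)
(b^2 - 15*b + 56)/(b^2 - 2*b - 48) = (b - 7)/(b + 6)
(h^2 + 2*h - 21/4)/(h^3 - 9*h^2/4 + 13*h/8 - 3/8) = 2*(4*h^2 + 8*h - 21)/(8*h^3 - 18*h^2 + 13*h - 3)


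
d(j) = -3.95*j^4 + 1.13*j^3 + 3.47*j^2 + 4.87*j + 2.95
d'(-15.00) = 53988.52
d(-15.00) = -203071.85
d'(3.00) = -370.40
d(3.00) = -240.65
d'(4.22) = -1092.87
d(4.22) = -1082.48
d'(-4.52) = 1501.82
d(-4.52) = -1701.25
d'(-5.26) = 2361.56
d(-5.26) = -3114.82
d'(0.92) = 1.82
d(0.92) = 8.42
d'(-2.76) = 343.73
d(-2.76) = -237.03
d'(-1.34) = 39.67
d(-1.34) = -12.80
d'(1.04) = -2.02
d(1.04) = 8.42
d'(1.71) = -52.35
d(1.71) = -6.70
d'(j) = -15.8*j^3 + 3.39*j^2 + 6.94*j + 4.87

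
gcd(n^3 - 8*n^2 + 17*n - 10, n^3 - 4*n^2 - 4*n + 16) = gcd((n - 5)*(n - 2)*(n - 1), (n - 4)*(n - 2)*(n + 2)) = n - 2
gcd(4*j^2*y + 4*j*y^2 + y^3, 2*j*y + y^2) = 2*j*y + y^2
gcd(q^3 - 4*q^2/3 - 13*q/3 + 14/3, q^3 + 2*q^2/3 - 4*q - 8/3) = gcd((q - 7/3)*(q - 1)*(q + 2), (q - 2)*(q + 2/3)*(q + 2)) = q + 2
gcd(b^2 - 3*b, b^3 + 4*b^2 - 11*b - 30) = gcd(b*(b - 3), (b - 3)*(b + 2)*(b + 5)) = b - 3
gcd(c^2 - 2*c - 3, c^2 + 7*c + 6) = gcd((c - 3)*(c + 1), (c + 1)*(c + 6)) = c + 1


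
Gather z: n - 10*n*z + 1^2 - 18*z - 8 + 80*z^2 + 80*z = n + 80*z^2 + z*(62 - 10*n) - 7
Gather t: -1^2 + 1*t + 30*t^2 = 30*t^2 + t - 1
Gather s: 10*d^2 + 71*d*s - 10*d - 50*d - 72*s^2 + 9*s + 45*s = 10*d^2 - 60*d - 72*s^2 + s*(71*d + 54)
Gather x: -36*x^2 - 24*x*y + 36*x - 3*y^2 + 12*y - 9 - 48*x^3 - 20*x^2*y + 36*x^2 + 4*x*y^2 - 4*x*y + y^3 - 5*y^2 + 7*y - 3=-48*x^3 - 20*x^2*y + x*(4*y^2 - 28*y + 36) + y^3 - 8*y^2 + 19*y - 12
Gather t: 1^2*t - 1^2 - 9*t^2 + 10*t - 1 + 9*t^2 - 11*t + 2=0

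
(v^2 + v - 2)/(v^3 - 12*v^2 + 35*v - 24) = (v + 2)/(v^2 - 11*v + 24)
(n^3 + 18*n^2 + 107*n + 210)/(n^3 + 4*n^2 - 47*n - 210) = (n + 7)/(n - 7)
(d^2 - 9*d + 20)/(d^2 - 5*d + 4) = (d - 5)/(d - 1)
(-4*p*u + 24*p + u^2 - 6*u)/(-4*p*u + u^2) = (u - 6)/u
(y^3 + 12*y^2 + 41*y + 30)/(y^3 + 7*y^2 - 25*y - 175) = (y^2 + 7*y + 6)/(y^2 + 2*y - 35)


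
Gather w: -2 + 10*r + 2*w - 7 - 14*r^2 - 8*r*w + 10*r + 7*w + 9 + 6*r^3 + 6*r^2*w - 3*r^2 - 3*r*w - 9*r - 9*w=6*r^3 - 17*r^2 + 11*r + w*(6*r^2 - 11*r)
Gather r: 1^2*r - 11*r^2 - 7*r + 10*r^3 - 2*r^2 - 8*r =10*r^3 - 13*r^2 - 14*r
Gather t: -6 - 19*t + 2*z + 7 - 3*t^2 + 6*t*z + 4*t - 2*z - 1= -3*t^2 + t*(6*z - 15)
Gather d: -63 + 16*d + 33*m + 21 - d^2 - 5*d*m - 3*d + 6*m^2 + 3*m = -d^2 + d*(13 - 5*m) + 6*m^2 + 36*m - 42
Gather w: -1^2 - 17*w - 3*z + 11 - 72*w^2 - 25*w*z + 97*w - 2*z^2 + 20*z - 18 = -72*w^2 + w*(80 - 25*z) - 2*z^2 + 17*z - 8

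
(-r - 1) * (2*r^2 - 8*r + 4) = -2*r^3 + 6*r^2 + 4*r - 4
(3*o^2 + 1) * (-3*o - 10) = -9*o^3 - 30*o^2 - 3*o - 10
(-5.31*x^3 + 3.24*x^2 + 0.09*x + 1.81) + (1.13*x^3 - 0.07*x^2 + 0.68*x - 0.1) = -4.18*x^3 + 3.17*x^2 + 0.77*x + 1.71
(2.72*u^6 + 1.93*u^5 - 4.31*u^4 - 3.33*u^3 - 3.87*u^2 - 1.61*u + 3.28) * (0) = 0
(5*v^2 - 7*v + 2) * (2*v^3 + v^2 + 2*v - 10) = 10*v^5 - 9*v^4 + 7*v^3 - 62*v^2 + 74*v - 20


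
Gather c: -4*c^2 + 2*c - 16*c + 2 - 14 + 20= -4*c^2 - 14*c + 8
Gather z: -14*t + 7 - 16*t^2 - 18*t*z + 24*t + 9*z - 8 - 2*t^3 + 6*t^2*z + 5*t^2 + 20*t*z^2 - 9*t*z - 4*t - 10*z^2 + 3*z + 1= -2*t^3 - 11*t^2 + 6*t + z^2*(20*t - 10) + z*(6*t^2 - 27*t + 12)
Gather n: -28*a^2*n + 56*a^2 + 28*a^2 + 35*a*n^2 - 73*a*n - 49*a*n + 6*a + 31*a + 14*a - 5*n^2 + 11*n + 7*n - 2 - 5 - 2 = 84*a^2 + 51*a + n^2*(35*a - 5) + n*(-28*a^2 - 122*a + 18) - 9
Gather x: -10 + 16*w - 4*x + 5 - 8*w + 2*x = 8*w - 2*x - 5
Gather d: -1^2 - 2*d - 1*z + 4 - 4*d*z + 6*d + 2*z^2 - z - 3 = d*(4 - 4*z) + 2*z^2 - 2*z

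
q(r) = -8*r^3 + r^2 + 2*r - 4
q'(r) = -24*r^2 + 2*r + 2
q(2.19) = -78.85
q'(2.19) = -108.73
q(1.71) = -37.66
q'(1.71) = -64.76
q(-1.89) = 49.80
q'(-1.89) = -87.51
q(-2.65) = 146.60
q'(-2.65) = -171.84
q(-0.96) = 2.08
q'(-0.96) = -22.04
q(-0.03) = -4.06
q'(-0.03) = 1.92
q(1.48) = -24.78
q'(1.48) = -47.61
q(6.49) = -2135.78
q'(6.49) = -995.90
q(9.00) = -5737.00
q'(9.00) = -1924.00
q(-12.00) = 13940.00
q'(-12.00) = -3478.00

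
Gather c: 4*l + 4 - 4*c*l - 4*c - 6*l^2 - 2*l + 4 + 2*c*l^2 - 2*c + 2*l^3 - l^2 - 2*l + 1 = c*(2*l^2 - 4*l - 6) + 2*l^3 - 7*l^2 + 9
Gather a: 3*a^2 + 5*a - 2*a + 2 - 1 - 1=3*a^2 + 3*a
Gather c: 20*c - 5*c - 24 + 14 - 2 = 15*c - 12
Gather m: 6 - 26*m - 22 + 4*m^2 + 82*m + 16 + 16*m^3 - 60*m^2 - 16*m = 16*m^3 - 56*m^2 + 40*m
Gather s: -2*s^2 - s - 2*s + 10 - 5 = -2*s^2 - 3*s + 5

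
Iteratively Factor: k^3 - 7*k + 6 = (k + 3)*(k^2 - 3*k + 2) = (k - 1)*(k + 3)*(k - 2)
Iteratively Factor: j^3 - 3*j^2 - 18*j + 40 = (j - 5)*(j^2 + 2*j - 8) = (j - 5)*(j + 4)*(j - 2)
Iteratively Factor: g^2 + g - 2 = (g + 2)*(g - 1)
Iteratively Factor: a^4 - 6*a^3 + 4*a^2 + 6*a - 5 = (a + 1)*(a^3 - 7*a^2 + 11*a - 5) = (a - 1)*(a + 1)*(a^2 - 6*a + 5) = (a - 5)*(a - 1)*(a + 1)*(a - 1)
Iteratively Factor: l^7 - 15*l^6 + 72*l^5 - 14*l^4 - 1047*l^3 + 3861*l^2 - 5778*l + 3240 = (l + 4)*(l^6 - 19*l^5 + 148*l^4 - 606*l^3 + 1377*l^2 - 1647*l + 810) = (l - 3)*(l + 4)*(l^5 - 16*l^4 + 100*l^3 - 306*l^2 + 459*l - 270) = (l - 3)*(l - 2)*(l + 4)*(l^4 - 14*l^3 + 72*l^2 - 162*l + 135) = (l - 3)^2*(l - 2)*(l + 4)*(l^3 - 11*l^2 + 39*l - 45) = (l - 3)^3*(l - 2)*(l + 4)*(l^2 - 8*l + 15) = (l - 5)*(l - 3)^3*(l - 2)*(l + 4)*(l - 3)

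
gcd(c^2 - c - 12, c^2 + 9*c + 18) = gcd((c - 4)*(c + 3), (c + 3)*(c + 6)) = c + 3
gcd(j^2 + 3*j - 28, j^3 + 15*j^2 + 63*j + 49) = j + 7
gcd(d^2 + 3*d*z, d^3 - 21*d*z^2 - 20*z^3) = 1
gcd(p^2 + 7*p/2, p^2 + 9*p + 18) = 1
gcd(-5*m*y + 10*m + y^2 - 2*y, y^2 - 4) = y - 2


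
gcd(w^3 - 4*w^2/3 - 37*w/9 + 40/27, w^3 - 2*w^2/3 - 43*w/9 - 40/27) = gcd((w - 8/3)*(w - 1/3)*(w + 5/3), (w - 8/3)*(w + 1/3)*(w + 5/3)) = w^2 - w - 40/9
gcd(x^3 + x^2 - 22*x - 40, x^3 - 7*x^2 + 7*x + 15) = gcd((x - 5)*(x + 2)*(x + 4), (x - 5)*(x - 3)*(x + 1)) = x - 5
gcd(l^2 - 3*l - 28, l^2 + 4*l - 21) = 1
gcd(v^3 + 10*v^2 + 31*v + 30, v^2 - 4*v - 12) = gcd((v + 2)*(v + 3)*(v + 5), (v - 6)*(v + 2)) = v + 2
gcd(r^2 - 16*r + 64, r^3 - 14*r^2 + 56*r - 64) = r - 8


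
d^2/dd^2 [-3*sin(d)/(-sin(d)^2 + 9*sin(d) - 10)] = 3*(-sin(d)^5 - 9*sin(d)^4 + 62*sin(d)^3 - 90*sin(d)^2 - 160*sin(d) + 180)/(sin(d)^2 - 9*sin(d) + 10)^3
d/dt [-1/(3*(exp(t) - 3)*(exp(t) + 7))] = 2*(exp(t) + 2)*exp(t)/(3*(exp(t) - 3)^2*(exp(t) + 7)^2)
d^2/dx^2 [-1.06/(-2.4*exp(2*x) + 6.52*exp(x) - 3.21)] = ((6.9112 - 10.176*exp(x))*(2.4*exp(2*x) - 6.52*exp(x) + 3.21) + 1.06*(4.8*exp(x) - 6.52)*(9.6*exp(x) - 13.04)*exp(x))*exp(x)/(2.4*exp(2*x) - 6.52*exp(x) + 3.21)^3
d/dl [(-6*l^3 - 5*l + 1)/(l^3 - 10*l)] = (130*l^3 - 3*l^2 + 10)/(l^2*(l^4 - 20*l^2 + 100))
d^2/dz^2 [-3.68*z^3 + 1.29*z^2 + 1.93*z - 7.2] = 2.58 - 22.08*z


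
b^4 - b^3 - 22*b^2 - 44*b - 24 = (b - 6)*(b + 1)*(b + 2)^2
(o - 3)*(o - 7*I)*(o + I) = o^3 - 3*o^2 - 6*I*o^2 + 7*o + 18*I*o - 21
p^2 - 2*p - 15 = (p - 5)*(p + 3)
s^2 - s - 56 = (s - 8)*(s + 7)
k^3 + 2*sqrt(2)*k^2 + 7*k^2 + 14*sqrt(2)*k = k*(k + 7)*(k + 2*sqrt(2))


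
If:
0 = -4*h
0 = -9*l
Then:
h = 0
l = 0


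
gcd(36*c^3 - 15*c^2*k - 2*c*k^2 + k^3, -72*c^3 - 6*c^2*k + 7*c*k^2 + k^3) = 12*c^2 - c*k - k^2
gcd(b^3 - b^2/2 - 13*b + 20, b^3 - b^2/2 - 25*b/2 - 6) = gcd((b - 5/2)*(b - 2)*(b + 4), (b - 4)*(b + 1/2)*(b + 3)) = 1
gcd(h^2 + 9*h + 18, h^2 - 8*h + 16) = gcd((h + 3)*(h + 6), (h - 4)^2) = 1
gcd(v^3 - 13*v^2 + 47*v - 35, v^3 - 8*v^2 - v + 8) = v - 1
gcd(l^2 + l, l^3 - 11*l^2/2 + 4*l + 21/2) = l + 1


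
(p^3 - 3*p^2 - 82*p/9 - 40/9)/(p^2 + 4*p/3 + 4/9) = (3*p^2 - 11*p - 20)/(3*p + 2)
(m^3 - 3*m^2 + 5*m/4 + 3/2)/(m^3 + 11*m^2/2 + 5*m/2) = (m^2 - 7*m/2 + 3)/(m*(m + 5))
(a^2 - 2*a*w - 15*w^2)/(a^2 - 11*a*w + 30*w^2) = (-a - 3*w)/(-a + 6*w)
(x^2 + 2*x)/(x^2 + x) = (x + 2)/(x + 1)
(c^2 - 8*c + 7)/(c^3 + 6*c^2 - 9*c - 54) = (c^2 - 8*c + 7)/(c^3 + 6*c^2 - 9*c - 54)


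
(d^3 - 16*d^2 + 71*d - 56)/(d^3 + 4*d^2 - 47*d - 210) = (d^2 - 9*d + 8)/(d^2 + 11*d + 30)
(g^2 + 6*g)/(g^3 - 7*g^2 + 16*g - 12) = g*(g + 6)/(g^3 - 7*g^2 + 16*g - 12)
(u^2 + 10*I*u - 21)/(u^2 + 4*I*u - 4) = (u^2 + 10*I*u - 21)/(u^2 + 4*I*u - 4)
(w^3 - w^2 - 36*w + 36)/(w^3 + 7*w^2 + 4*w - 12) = (w - 6)/(w + 2)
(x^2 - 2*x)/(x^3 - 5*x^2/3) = 3*(x - 2)/(x*(3*x - 5))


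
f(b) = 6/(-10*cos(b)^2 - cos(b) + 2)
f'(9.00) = 1.47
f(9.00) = -1.11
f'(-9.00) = -1.47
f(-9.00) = -1.11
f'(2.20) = 68.26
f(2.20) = -6.86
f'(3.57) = -1.49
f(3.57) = -1.12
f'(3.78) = -4.05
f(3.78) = -1.65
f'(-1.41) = 9.92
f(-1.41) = 3.79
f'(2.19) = 83.45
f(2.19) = -7.61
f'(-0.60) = 1.87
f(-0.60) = -1.06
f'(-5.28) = -29.16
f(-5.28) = -4.20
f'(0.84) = -6.58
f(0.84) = -1.92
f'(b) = 6*(-20*sin(b)*cos(b) - sin(b))/(-10*cos(b)^2 - cos(b) + 2)^2 = -6*(20*cos(b) + 1)*sin(b)/(10*cos(b)^2 + cos(b) - 2)^2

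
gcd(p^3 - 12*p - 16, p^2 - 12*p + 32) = p - 4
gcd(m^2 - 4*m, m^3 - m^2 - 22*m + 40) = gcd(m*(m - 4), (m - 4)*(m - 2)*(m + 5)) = m - 4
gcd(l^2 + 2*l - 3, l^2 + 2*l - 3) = l^2 + 2*l - 3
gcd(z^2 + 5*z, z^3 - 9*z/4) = z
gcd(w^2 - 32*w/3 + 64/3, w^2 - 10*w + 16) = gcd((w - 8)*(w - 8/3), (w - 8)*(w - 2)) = w - 8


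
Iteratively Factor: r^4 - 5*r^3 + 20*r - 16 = (r - 2)*(r^3 - 3*r^2 - 6*r + 8) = (r - 4)*(r - 2)*(r^2 + r - 2) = (r - 4)*(r - 2)*(r - 1)*(r + 2)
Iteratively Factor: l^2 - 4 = (l - 2)*(l + 2)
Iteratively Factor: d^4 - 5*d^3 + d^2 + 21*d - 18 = (d - 3)*(d^3 - 2*d^2 - 5*d + 6) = (d - 3)*(d + 2)*(d^2 - 4*d + 3) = (d - 3)*(d - 1)*(d + 2)*(d - 3)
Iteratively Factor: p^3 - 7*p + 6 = (p - 1)*(p^2 + p - 6) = (p - 1)*(p + 3)*(p - 2)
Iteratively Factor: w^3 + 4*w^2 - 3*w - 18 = (w - 2)*(w^2 + 6*w + 9) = (w - 2)*(w + 3)*(w + 3)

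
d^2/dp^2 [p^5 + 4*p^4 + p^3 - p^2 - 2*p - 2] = 20*p^3 + 48*p^2 + 6*p - 2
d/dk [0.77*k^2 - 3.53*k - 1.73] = 1.54*k - 3.53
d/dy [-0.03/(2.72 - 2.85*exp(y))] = -0.0855*exp(y)/(2.85*exp(y) - 2.72)^2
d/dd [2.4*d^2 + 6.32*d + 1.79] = 4.8*d + 6.32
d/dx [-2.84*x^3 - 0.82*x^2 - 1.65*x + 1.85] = -8.52*x^2 - 1.64*x - 1.65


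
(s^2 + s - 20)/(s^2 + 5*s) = (s - 4)/s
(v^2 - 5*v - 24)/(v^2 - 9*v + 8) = (v + 3)/(v - 1)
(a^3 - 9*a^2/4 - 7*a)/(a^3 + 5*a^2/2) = (4*a^2 - 9*a - 28)/(2*a*(2*a + 5))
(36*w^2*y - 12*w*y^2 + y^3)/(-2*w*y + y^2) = (-36*w^2 + 12*w*y - y^2)/(2*w - y)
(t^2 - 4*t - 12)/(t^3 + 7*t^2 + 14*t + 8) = (t - 6)/(t^2 + 5*t + 4)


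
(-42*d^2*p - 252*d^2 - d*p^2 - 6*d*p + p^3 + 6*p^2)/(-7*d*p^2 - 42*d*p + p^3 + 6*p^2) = (6*d + p)/p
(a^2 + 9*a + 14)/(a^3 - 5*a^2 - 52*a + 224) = (a + 2)/(a^2 - 12*a + 32)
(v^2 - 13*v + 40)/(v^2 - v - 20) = (v - 8)/(v + 4)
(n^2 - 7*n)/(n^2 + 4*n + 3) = n*(n - 7)/(n^2 + 4*n + 3)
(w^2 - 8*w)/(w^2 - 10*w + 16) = w/(w - 2)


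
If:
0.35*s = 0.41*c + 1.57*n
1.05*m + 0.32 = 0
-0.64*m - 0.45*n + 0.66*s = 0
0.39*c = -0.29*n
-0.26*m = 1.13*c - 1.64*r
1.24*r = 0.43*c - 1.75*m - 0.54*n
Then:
No Solution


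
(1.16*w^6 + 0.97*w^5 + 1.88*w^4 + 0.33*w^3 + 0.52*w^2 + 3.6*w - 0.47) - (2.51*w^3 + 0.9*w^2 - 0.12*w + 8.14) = 1.16*w^6 + 0.97*w^5 + 1.88*w^4 - 2.18*w^3 - 0.38*w^2 + 3.72*w - 8.61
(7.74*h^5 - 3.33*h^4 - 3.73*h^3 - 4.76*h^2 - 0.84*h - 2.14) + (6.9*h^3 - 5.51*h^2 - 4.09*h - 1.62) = 7.74*h^5 - 3.33*h^4 + 3.17*h^3 - 10.27*h^2 - 4.93*h - 3.76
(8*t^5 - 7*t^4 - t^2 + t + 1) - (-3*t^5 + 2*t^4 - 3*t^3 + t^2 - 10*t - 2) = 11*t^5 - 9*t^4 + 3*t^3 - 2*t^2 + 11*t + 3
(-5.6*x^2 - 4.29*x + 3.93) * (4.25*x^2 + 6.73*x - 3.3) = -23.8*x^4 - 55.9205*x^3 + 6.3108*x^2 + 40.6059*x - 12.969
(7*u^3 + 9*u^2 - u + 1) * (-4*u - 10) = -28*u^4 - 106*u^3 - 86*u^2 + 6*u - 10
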